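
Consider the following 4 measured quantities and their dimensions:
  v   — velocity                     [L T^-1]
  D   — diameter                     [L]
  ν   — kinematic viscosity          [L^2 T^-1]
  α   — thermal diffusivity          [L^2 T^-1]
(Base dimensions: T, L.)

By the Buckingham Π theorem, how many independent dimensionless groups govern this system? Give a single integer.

2

Exponent matrix [T,L] × [v,D,ν,α]:
  T: [-1  0 -1 -1]
  L: [ 1  1  2  2]
Row reduction gives pivot columns v,D; rank = 2
n=4, r=2 ⇒ 2 dimensionless groups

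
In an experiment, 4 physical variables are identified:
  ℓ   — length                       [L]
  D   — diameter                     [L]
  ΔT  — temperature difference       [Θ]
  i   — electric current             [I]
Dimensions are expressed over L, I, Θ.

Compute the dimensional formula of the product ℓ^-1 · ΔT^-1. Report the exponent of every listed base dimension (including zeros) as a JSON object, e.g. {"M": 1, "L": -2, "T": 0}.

{"L": -1, "I": 0, "Θ": -1}

Dimensional matrix (L×I×Θ by ℓ×D×ΔT×i):
  L: [ 1  1  0  0]
  I: [ 0  0  0  1]
  Θ: [ 0  0  1  0]
  [L]: (-1)·1+(-1)·0 = -1
  [I]: (-1)·0+(-1)·0 = 0
  [Θ]: (-1)·0+(-1)·1 = -1
⇒ L^-1 Θ^-1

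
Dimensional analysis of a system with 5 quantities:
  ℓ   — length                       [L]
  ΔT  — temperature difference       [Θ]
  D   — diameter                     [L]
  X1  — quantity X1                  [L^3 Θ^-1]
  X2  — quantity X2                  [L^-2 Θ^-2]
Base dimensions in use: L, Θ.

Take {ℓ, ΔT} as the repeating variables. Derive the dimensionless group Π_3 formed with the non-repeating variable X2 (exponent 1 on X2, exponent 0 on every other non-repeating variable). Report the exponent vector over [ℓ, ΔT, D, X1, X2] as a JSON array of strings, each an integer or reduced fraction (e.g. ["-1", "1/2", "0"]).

["2", "2", "0", "0", "1"]

Write exponents as rows L,Θ / cols ℓ,ΔT,D,X1,X2:
  L: [ 1  0  1  3 -2]
  Θ: [ 0  1  0 -1 -2]
RREF → pivots at {ℓ,ΔT} ⇒ r = 2
Repeat: ℓ,ΔT; free: D,X1,X2
RREF:
  r0: [   1    0    1    3   -2]
  r1: [   0    1    0   -1   -2]
Fix exponent of X2 at 1, D at 0, X1 at 0; solve each RREF row for its pivot's exponent:
  r0: exp(ℓ) + (-2)·1 = 0 ⇒ exp(ℓ) = 2
  r1: exp(ΔT) + (-2)·1 = 0 ⇒ exp(ΔT) = 2
Π_3 = ℓ^2 · ΔT^2 · X2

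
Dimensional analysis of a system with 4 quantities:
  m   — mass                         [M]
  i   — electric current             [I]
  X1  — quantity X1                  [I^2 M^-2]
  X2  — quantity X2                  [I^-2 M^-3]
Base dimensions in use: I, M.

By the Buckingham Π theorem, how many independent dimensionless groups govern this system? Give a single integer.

Dimensional matrix (I×M by m×i×X1×X2):
  I: [ 0  1  2 -2]
  M: [ 1  0 -2 -3]
RREF → pivots at {m,i} ⇒ r = 2
n=4, r=2 ⇒ 2 dimensionless groups

2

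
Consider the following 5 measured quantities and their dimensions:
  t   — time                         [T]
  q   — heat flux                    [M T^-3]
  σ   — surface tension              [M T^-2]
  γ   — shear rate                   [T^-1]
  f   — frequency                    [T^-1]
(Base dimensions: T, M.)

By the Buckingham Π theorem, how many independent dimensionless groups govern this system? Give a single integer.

3

Exponent matrix [T,M] × [t,q,σ,γ,f]:
  T: [ 1 -3 -2 -1 -1]
  M: [ 0  1  1  0  0]
Row reduction gives pivot columns t,q; rank = 2
Π count = n − r = 5 − 2 = 3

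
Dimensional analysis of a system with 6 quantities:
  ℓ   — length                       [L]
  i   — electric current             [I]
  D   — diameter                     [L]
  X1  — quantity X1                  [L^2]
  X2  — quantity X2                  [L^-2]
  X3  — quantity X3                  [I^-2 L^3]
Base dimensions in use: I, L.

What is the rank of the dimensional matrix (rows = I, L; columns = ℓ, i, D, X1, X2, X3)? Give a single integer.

Exponent matrix [I,L] × [ℓ,i,D,X1,X2,X3]:
  I: [ 0  1  0  0  0 -2]
  L: [ 1  0  1  2 -2  3]
RREF → pivots at {ℓ,i} ⇒ r = 2

2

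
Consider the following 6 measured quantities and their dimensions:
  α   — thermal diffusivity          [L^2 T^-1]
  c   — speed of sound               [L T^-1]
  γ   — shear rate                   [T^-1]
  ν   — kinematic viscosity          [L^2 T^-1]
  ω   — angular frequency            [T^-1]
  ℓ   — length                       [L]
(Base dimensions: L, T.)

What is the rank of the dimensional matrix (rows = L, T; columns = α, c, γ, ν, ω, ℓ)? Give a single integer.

2

Dimensional matrix (L×T by α×c×γ×ν×ω×ℓ):
  L: [ 2  1  0  2  0  1]
  T: [-1 -1 -1 -1 -1  0]
RREF → pivots at {α,c} ⇒ r = 2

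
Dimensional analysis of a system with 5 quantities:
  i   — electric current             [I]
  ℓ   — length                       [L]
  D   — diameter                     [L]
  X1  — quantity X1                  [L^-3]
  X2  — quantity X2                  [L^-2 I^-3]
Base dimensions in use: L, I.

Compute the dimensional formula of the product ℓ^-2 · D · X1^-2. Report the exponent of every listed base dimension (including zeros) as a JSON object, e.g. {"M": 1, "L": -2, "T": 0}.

Dimensional matrix (L×I by i×ℓ×D×X1×X2):
  L: [ 0  1  1 -3 -2]
  I: [ 1  0  0  0 -3]
  [L]: (-2)·1+(1)·1+(-2)·-3 = 5
  [I]: (-2)·0+(1)·0+(-2)·0 = 0
⇒ L^5

{"L": 5, "I": 0}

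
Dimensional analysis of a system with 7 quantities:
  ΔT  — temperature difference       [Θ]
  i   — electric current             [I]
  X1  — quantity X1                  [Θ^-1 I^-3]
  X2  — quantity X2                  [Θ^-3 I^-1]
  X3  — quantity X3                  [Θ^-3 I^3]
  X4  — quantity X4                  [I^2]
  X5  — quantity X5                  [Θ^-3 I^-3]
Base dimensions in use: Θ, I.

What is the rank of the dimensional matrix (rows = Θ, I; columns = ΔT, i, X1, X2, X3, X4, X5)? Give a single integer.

2

Exponent matrix [Θ,I] × [ΔT,i,X1,X2,X3,X4,X5]:
  Θ: [ 1  0 -1 -3 -3  0 -3]
  I: [ 0  1 -3 -1  3  2 -3]
RREF → pivots at {ΔT,i} ⇒ r = 2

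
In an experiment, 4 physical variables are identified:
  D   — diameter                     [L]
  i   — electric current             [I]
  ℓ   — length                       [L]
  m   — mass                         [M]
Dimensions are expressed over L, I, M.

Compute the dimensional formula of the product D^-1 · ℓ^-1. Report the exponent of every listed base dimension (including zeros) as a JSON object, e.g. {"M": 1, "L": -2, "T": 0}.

Dimensional matrix (L×I×M by D×i×ℓ×m):
  L: [ 1  0  1  0]
  I: [ 0  1  0  0]
  M: [ 0  0  0  1]
  [L]: (-1)·1+(-1)·1 = -2
  [I]: (-1)·0+(-1)·0 = 0
  [M]: (-1)·0+(-1)·0 = 0
⇒ L^-2

{"L": -2, "I": 0, "M": 0}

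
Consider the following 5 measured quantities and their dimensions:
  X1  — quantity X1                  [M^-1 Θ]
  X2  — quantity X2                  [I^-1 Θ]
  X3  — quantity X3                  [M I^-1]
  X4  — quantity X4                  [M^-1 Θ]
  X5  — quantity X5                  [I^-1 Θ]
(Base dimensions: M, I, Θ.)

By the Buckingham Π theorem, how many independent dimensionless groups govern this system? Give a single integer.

3

Dimensional matrix (M×I×Θ by X1×X2×X3×X4×X5):
  M: [-1  0  1 -1  0]
  I: [ 0 -1 -1  0 -1]
  Θ: [ 1  1  0  1  1]
Row reduction gives pivot columns X1,X2; rank = 2
Π count = n − r = 5 − 2 = 3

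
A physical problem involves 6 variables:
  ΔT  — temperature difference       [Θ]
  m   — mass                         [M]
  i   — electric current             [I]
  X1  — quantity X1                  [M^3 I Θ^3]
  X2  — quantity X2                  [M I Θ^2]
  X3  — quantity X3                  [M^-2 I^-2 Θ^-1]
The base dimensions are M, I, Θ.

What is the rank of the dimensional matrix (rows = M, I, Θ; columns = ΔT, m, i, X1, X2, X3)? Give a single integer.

Write exponents as rows M,I,Θ / cols ΔT,m,i,X1,X2,X3:
  M: [ 0  1  0  3  1 -2]
  I: [ 0  0  1  1  1 -2]
  Θ: [ 1  0  0  3  2 -1]
Row reduction gives pivot columns ΔT,m,i; rank = 3

3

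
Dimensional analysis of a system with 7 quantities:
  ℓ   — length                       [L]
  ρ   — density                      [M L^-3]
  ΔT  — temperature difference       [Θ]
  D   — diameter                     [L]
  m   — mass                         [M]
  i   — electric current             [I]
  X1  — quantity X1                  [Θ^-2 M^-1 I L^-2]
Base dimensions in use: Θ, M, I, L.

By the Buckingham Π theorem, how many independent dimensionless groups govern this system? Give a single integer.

Write exponents as rows Θ,M,I,L / cols ℓ,ρ,ΔT,D,m,i,X1:
  Θ: [ 0  0  1  0  0  0 -2]
  M: [ 0  1  0  0  1  0 -1]
  I: [ 0  0  0  0  0  1  1]
  L: [ 1 -3  0  1  0  0 -2]
Echelon form has 4 nonzero rows (pivots: ℓ,ρ,ΔT,i)
7 vars − rank 4 = 3 Π groups

3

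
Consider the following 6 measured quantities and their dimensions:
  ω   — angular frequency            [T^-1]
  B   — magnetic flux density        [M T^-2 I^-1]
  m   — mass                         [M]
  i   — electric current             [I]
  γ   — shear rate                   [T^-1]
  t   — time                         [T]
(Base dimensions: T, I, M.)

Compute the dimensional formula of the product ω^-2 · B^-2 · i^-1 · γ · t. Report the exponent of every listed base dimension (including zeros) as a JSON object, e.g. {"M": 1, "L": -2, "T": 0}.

{"T": 6, "I": 1, "M": -2}

Exponent matrix [T,I,M] × [ω,B,m,i,γ,t]:
  T: [-1 -2  0  0 -1  1]
  I: [ 0 -1  0  1  0  0]
  M: [ 0  1  1  0  0  0]
  [T]: (-2)·-1+(-2)·-2+(-1)·0+(1)·-1+(1)·1 = 6
  [I]: (-2)·0+(-2)·-1+(-1)·1+(1)·0+(1)·0 = 1
  [M]: (-2)·0+(-2)·1+(-1)·0+(1)·0+(1)·0 = -2
⇒ T^6 I M^-2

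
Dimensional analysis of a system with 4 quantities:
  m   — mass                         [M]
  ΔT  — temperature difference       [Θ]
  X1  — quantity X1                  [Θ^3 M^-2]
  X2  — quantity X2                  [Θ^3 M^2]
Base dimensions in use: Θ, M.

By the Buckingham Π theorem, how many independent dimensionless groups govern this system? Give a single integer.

Dimensional matrix (Θ×M by m×ΔT×X1×X2):
  Θ: [ 0  1  3  3]
  M: [ 1  0 -2  2]
RREF → pivots at {m,ΔT} ⇒ r = 2
Π count = n − r = 4 − 2 = 2

2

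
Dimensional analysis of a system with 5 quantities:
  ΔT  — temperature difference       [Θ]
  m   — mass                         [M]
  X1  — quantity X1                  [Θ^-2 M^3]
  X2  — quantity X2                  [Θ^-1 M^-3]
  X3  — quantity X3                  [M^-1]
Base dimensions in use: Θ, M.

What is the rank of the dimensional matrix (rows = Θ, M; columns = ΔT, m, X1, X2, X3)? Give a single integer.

2

Dimensional matrix (Θ×M by ΔT×m×X1×X2×X3):
  Θ: [ 1  0 -2 -1  0]
  M: [ 0  1  3 -3 -1]
RREF → pivots at {ΔT,m} ⇒ r = 2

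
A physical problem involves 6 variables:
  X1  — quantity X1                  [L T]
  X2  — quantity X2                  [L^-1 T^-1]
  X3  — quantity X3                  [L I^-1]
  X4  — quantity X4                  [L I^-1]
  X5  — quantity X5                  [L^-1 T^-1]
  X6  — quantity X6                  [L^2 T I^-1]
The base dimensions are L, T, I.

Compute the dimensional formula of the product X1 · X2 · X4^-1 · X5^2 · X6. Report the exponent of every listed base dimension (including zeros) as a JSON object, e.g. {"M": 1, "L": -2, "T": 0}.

{"L": -1, "T": -1, "I": 0}

Dimensional matrix (L×T×I by X1×X2×X3×X4×X5×X6):
  L: [ 1 -1  1  1 -1  2]
  T: [ 1 -1  0  0 -1  1]
  I: [ 0  0 -1 -1  0 -1]
  [L]: (1)·1+(1)·-1+(-1)·1+(2)·-1+(1)·2 = -1
  [T]: (1)·1+(1)·-1+(-1)·0+(2)·-1+(1)·1 = -1
  [I]: (1)·0+(1)·0+(-1)·-1+(2)·0+(1)·-1 = 0
⇒ L^-1 T^-1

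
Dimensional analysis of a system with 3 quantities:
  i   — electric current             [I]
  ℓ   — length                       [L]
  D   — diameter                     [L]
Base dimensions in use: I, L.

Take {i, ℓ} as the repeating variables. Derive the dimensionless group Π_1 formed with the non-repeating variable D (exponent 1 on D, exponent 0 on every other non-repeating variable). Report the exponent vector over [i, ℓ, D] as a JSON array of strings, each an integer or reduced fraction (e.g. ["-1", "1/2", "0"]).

["0", "-1", "1"]

Dimensional matrix (I×L by i×ℓ×D):
  I: [ 1  0  0]
  L: [ 0  1  1]
RREF → pivots at {i,ℓ} ⇒ r = 2
Pivot set = {i,ℓ}, free = {D}
RREF:
  r0: [   1    0    0]
  r1: [   0    1    1]
Fix exponent of D at 1; solve each RREF row for its pivot's exponent:
  r0: exp(i) + (0)·1 = 0 ⇒ exp(i) = 0
  r1: exp(ℓ) + (1)·1 = 0 ⇒ exp(ℓ) = -1
Π_1 = ℓ^-1 · D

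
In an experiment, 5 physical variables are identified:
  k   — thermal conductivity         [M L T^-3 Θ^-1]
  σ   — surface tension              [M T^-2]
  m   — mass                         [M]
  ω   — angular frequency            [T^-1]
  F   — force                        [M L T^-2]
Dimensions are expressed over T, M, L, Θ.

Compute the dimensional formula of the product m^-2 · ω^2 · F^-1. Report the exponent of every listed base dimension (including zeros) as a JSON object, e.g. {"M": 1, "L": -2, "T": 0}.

{"T": 0, "M": -3, "L": -1, "Θ": 0}

Write exponents as rows T,M,L,Θ / cols k,σ,m,ω,F:
  T: [-3 -2  0 -1 -2]
  M: [ 1  1  1  0  1]
  L: [ 1  0  0  0  1]
  Θ: [-1  0  0  0  0]
  [T]: (-2)·0+(2)·-1+(-1)·-2 = 0
  [M]: (-2)·1+(2)·0+(-1)·1 = -3
  [L]: (-2)·0+(2)·0+(-1)·1 = -1
  [Θ]: (-2)·0+(2)·0+(-1)·0 = 0
⇒ M^-3 L^-1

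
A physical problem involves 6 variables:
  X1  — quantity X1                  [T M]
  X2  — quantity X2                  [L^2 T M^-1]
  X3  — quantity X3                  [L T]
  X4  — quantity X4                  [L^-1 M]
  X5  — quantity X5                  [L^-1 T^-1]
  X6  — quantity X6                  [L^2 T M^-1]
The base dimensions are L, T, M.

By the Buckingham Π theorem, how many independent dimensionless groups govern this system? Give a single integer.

4

Write exponents as rows L,T,M / cols X1,X2,X3,X4,X5,X6:
  L: [ 0  2  1 -1 -1  2]
  T: [ 1  1  1  0 -1  1]
  M: [ 1 -1  0  1  0 -1]
Echelon form has 2 nonzero rows (pivots: X1,X2)
Π count = n − r = 6 − 2 = 4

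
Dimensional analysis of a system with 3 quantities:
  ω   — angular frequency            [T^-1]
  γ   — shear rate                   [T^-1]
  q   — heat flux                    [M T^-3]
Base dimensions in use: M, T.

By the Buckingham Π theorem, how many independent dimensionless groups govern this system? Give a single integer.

1

Exponent matrix [M,T] × [ω,γ,q]:
  M: [ 0  0  1]
  T: [-1 -1 -3]
Row reduction gives pivot columns ω,q; rank = 2
3 vars − rank 2 = 1 Π group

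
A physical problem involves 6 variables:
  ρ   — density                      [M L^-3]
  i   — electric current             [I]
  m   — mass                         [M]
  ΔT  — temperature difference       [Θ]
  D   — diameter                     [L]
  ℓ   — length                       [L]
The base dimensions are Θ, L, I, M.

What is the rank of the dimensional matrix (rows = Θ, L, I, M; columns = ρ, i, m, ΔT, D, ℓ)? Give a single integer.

4

Write exponents as rows Θ,L,I,M / cols ρ,i,m,ΔT,D,ℓ:
  Θ: [ 0  0  0  1  0  0]
  L: [-3  0  0  0  1  1]
  I: [ 0  1  0  0  0  0]
  M: [ 1  0  1  0  0  0]
RREF → pivots at {ρ,i,m,ΔT} ⇒ r = 4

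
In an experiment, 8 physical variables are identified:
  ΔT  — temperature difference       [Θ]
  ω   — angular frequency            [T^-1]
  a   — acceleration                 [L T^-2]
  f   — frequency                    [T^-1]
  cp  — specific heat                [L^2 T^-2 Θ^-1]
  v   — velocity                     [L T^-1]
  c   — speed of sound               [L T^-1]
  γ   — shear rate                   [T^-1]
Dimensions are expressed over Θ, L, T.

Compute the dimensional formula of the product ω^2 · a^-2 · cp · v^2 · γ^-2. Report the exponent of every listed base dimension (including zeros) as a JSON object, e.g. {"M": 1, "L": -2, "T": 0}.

Exponent matrix [Θ,L,T] × [ΔT,ω,a,f,cp,v,c,γ]:
  Θ: [ 1  0  0  0 -1  0  0  0]
  L: [ 0  0  1  0  2  1  1  0]
  T: [ 0 -1 -2 -1 -2 -1 -1 -1]
  [Θ]: (2)·0+(-2)·0+(1)·-1+(2)·0+(-2)·0 = -1
  [L]: (2)·0+(-2)·1+(1)·2+(2)·1+(-2)·0 = 2
  [T]: (2)·-1+(-2)·-2+(1)·-2+(2)·-1+(-2)·-1 = 0
⇒ Θ^-1 L^2

{"Θ": -1, "L": 2, "T": 0}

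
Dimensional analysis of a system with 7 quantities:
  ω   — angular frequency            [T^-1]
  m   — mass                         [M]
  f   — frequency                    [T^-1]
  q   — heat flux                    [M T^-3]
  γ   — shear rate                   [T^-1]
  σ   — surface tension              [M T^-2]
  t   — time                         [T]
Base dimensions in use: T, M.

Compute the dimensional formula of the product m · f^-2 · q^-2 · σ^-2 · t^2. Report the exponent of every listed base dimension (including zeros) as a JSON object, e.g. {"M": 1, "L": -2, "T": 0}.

Dimensional matrix (T×M by ω×m×f×q×γ×σ×t):
  T: [-1  0 -1 -3 -1 -2  1]
  M: [ 0  1  0  1  0  1  0]
  [T]: (1)·0+(-2)·-1+(-2)·-3+(-2)·-2+(2)·1 = 14
  [M]: (1)·1+(-2)·0+(-2)·1+(-2)·1+(2)·0 = -3
⇒ T^14 M^-3

{"T": 14, "M": -3}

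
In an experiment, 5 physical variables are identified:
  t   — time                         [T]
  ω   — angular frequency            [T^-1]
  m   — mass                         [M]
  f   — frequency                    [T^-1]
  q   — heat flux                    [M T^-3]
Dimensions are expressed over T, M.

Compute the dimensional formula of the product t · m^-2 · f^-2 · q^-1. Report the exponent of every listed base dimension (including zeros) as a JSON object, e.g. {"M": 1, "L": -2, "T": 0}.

{"T": 6, "M": -3}

Write exponents as rows T,M / cols t,ω,m,f,q:
  T: [ 1 -1  0 -1 -3]
  M: [ 0  0  1  0  1]
  [T]: (1)·1+(-2)·0+(-2)·-1+(-1)·-3 = 6
  [M]: (1)·0+(-2)·1+(-2)·0+(-1)·1 = -3
⇒ T^6 M^-3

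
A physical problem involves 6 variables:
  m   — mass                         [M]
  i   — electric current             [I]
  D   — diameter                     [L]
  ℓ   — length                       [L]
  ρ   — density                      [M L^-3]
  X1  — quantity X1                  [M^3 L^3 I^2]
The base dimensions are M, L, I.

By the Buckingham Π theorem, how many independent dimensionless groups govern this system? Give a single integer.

Write exponents as rows M,L,I / cols m,i,D,ℓ,ρ,X1:
  M: [ 1  0  0  0  1  3]
  L: [ 0  0  1  1 -3  3]
  I: [ 0  1  0  0  0  2]
Echelon form has 3 nonzero rows (pivots: m,i,D)
Π count = n − r = 6 − 3 = 3

3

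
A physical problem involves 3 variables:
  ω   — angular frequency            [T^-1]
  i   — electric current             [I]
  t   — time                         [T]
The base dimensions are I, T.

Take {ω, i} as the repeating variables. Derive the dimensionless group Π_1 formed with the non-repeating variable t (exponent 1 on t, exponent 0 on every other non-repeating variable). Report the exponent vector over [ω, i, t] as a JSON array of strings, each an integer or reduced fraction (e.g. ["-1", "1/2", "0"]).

["1", "0", "1"]

Dimensional matrix (I×T by ω×i×t):
  I: [ 0  1  0]
  T: [-1  0  1]
Row reduction gives pivot columns ω,i; rank = 2
Repeat: ω,i; free: t
RREF:
  r0: [   1    0   -1]
  r1: [   0    1    0]
Fix exponent of t at 1; solve each RREF row for its pivot's exponent:
  r0: exp(ω) + (-1)·1 = 0 ⇒ exp(ω) = 1
  r1: exp(i) + (0)·1 = 0 ⇒ exp(i) = 0
Π_1 = ω · t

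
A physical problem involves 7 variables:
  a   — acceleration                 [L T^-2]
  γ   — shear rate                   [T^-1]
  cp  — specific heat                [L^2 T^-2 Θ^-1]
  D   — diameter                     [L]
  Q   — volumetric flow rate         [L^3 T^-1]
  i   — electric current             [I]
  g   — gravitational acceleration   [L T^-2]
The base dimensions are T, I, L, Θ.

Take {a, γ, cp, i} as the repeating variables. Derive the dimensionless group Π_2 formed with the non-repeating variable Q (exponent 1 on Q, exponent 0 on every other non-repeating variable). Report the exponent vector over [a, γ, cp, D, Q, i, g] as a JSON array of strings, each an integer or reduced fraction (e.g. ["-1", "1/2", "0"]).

Write exponents as rows T,I,L,Θ / cols a,γ,cp,D,Q,i,g:
  T: [-2 -1 -2  0 -1  0 -2]
  I: [ 0  0  0  0  0  1  0]
  L: [ 1  0  2  1  3  0  1]
  Θ: [ 0  0 -1  0  0  0  0]
RREF → pivots at {a,γ,cp,i} ⇒ r = 4
Repeat: a,γ,cp,i; free: D,Q,g
RREF:
  r0: [   1    0    0    1    3    0    1]
  r1: [   0    1    0   -2   -5    0    0]
  r2: [   0    0    1    0    0    0    0]
  r3: [   0    0    0    0    0    1    0]
Fix exponent of Q at 1, D at 0, g at 0; solve each RREF row for its pivot's exponent:
  r0: exp(a) + (3)·1 = 0 ⇒ exp(a) = -3
  r1: exp(γ) + (-5)·1 = 0 ⇒ exp(γ) = 5
  r2: exp(cp) + (0)·1 = 0 ⇒ exp(cp) = 0
  r3: exp(i) + (0)·1 = 0 ⇒ exp(i) = 0
Π_2 = a^-3 · γ^5 · Q

["-3", "5", "0", "0", "1", "0", "0"]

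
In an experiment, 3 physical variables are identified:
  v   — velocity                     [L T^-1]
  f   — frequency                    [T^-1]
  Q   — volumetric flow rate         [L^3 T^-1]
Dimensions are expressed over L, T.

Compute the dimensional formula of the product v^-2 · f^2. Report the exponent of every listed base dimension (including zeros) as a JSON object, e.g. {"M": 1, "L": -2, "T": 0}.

Dimensional matrix (L×T by v×f×Q):
  L: [ 1  0  3]
  T: [-1 -1 -1]
  [L]: (-2)·1+(2)·0 = -2
  [T]: (-2)·-1+(2)·-1 = 0
⇒ L^-2

{"L": -2, "T": 0}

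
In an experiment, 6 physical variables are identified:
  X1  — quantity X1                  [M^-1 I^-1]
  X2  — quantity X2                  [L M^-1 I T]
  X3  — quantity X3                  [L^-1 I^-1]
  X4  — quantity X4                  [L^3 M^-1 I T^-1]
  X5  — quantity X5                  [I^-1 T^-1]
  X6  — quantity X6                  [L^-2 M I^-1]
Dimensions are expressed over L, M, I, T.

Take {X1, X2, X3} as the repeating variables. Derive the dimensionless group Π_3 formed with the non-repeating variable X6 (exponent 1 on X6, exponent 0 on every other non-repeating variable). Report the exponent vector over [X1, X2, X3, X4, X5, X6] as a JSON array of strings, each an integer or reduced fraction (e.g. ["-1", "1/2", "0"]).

["1", "0", "-2", "0", "0", "1"]

Exponent matrix [L,M,I,T] × [X1,X2,X3,X4,X5,X6]:
  L: [ 0  1 -1  3  0 -2]
  M: [-1 -1  0 -1  0  1]
  I: [-1  1 -1  1 -1 -1]
  T: [ 0  1  0 -1 -1  0]
Echelon form has 3 nonzero rows (pivots: X1,X2,X3)
Pivot set = {X1,X2,X3}, free = {X4,X5,X6}
RREF:
  r0: [   1    0    0    2    1   -1]
  r1: [   0    1    0   -1   -1    0]
  r2: [   0    0    1   -4   -1    2]
  r3: [   0    0    0    0    0    0]
Fix exponent of X6 at 1, X4 at 0, X5 at 0; solve each RREF row for its pivot's exponent:
  r0: exp(X1) + (-1)·1 = 0 ⇒ exp(X1) = 1
  r1: exp(X2) + (0)·1 = 0 ⇒ exp(X2) = 0
  r2: exp(X3) + (2)·1 = 0 ⇒ exp(X3) = -2
Π_3 = X1 · X3^-2 · X6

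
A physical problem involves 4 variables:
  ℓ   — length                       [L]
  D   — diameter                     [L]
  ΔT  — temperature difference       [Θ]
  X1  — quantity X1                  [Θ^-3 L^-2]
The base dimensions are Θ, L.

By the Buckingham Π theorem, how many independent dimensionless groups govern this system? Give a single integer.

Dimensional matrix (Θ×L by ℓ×D×ΔT×X1):
  Θ: [ 0  0  1 -3]
  L: [ 1  1  0 -2]
Echelon form has 2 nonzero rows (pivots: ℓ,ΔT)
4 vars − rank 2 = 2 Π groups

2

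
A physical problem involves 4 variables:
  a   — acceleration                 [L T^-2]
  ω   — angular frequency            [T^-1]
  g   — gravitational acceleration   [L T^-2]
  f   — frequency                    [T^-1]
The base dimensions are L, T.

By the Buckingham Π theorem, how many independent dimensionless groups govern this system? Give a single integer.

Dimensional matrix (L×T by a×ω×g×f):
  L: [ 1  0  1  0]
  T: [-2 -1 -2 -1]
Echelon form has 2 nonzero rows (pivots: a,ω)
n=4, r=2 ⇒ 2 dimensionless groups

2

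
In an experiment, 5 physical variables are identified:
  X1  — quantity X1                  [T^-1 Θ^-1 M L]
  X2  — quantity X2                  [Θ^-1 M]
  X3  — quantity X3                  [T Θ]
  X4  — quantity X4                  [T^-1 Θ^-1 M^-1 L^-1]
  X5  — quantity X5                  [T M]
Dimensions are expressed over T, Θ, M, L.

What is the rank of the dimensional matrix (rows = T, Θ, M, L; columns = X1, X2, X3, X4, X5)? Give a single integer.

Exponent matrix [T,Θ,M,L] × [X1,X2,X3,X4,X5]:
  T: [-1  0  1 -1  1]
  Θ: [-1 -1  1 -1  0]
  M: [ 1  1  0 -1  1]
  L: [ 1  0  0 -1  0]
Row reduction gives pivot columns X1,X2,X3; rank = 3

3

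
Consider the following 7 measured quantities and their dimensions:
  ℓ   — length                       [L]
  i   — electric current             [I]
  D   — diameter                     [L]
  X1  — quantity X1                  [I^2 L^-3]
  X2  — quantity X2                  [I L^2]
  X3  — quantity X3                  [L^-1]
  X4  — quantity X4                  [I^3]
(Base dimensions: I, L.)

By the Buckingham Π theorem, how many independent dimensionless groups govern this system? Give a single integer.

5

Dimensional matrix (I×L by ℓ×i×D×X1×X2×X3×X4):
  I: [ 0  1  0  2  1  0  3]
  L: [ 1  0  1 -3  2 -1  0]
Row reduction gives pivot columns ℓ,i; rank = 2
7 vars − rank 2 = 5 Π groups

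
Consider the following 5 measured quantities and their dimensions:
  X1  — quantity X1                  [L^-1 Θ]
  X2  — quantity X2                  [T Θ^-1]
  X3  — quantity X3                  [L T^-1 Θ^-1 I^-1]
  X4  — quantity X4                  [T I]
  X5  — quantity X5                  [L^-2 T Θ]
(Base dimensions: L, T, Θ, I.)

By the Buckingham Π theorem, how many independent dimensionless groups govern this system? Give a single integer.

2

Exponent matrix [L,T,Θ,I] × [X1,X2,X3,X4,X5]:
  L: [-1  0  1  0 -2]
  T: [ 0  1 -1  1  1]
  Θ: [ 1 -1 -1  0  1]
  I: [ 0  0 -1  1  0]
Row reduction gives pivot columns X1,X2,X3; rank = 3
n=5, r=3 ⇒ 2 dimensionless groups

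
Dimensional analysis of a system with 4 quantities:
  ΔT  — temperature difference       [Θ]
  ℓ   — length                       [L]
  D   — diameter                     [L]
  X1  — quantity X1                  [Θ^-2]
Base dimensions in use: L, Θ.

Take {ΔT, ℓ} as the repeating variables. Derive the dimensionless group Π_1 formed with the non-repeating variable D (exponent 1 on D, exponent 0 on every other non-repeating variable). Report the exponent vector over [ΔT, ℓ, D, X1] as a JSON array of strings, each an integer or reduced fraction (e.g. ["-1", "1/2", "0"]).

["0", "-1", "1", "0"]

Write exponents as rows L,Θ / cols ΔT,ℓ,D,X1:
  L: [ 0  1  1  0]
  Θ: [ 1  0  0 -2]
Echelon form has 2 nonzero rows (pivots: ΔT,ℓ)
Pivot set = {ΔT,ℓ}, free = {D,X1}
RREF:
  r0: [   1    0    0   -2]
  r1: [   0    1    1    0]
Fix exponent of D at 1, X1 at 0; solve each RREF row for its pivot's exponent:
  r0: exp(ΔT) + (0)·1 = 0 ⇒ exp(ΔT) = 0
  r1: exp(ℓ) + (1)·1 = 0 ⇒ exp(ℓ) = -1
Π_1 = ℓ^-1 · D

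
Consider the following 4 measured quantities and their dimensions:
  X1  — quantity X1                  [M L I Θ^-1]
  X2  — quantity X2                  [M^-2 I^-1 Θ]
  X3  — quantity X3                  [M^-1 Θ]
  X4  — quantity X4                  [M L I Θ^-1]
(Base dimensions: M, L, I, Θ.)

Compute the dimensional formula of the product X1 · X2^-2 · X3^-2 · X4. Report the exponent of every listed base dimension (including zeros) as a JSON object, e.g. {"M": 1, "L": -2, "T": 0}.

{"M": 8, "L": 2, "I": 4, "Θ": -6}

Dimensional matrix (M×L×I×Θ by X1×X2×X3×X4):
  M: [ 1 -2 -1  1]
  L: [ 1  0  0  1]
  I: [ 1 -1  0  1]
  Θ: [-1  1  1 -1]
  [M]: (1)·1+(-2)·-2+(-2)·-1+(1)·1 = 8
  [L]: (1)·1+(-2)·0+(-2)·0+(1)·1 = 2
  [I]: (1)·1+(-2)·-1+(-2)·0+(1)·1 = 4
  [Θ]: (1)·-1+(-2)·1+(-2)·1+(1)·-1 = -6
⇒ M^8 L^2 I^4 Θ^-6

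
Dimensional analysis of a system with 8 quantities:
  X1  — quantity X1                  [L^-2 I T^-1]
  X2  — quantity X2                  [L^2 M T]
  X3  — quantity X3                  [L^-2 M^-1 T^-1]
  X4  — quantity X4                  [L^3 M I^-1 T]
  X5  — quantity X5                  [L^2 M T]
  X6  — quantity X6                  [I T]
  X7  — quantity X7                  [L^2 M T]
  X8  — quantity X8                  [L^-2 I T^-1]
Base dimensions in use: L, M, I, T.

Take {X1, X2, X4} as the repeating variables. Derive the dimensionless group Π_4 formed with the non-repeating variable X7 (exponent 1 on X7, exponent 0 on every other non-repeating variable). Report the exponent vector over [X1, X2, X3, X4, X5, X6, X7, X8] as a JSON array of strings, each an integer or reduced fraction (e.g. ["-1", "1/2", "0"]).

["0", "-1", "0", "0", "0", "0", "1", "0"]

Exponent matrix [L,M,I,T] × [X1,X2,X3,X4,X5,X6,X7,X8]:
  L: [-2  2 -2  3  2  0  2 -2]
  M: [ 0  1 -1  1  1  0  1  0]
  I: [ 1  0  0 -1  0  1  0  1]
  T: [-1  1 -1  1  1  1  1 -1]
RREF → pivots at {X1,X2,X4} ⇒ r = 3
Pivot set = {X1,X2,X4}, free = {X3,X5,X6,X7,X8}
RREF:
  r0: [   1    0    0    0    0   -1    0    1]
  r1: [   0    1   -1    0    1    2    1    0]
  r2: [   0    0    0    1    0   -2    0    0]
  r3: [   0    0    0    0    0    0    0    0]
Fix exponent of X7 at 1, X3 at 0, X5 at 0, X6 at 0, X8 at 0; solve each RREF row for its pivot's exponent:
  r0: exp(X1) + (0)·1 = 0 ⇒ exp(X1) = 0
  r1: exp(X2) + (1)·1 = 0 ⇒ exp(X2) = -1
  r2: exp(X4) + (0)·1 = 0 ⇒ exp(X4) = 0
Π_4 = X2^-1 · X7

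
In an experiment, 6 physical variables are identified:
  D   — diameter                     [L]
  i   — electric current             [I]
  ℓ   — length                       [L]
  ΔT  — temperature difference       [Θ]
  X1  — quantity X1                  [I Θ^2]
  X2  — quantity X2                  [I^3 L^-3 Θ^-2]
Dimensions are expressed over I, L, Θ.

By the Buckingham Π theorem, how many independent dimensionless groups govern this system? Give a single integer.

3

Exponent matrix [I,L,Θ] × [D,i,ℓ,ΔT,X1,X2]:
  I: [ 0  1  0  0  1  3]
  L: [ 1  0  1  0  0 -3]
  Θ: [ 0  0  0  1  2 -2]
RREF → pivots at {D,i,ΔT} ⇒ r = 3
Π count = n − r = 6 − 3 = 3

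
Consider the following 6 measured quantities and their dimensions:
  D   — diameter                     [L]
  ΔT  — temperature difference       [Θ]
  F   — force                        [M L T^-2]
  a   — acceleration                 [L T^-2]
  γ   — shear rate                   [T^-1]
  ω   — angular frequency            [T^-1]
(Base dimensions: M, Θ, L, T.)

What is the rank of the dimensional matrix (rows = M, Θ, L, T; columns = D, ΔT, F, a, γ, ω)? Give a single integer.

4

Write exponents as rows M,Θ,L,T / cols D,ΔT,F,a,γ,ω:
  M: [ 0  0  1  0  0  0]
  Θ: [ 0  1  0  0  0  0]
  L: [ 1  0  1  1  0  0]
  T: [ 0  0 -2 -2 -1 -1]
Echelon form has 4 nonzero rows (pivots: D,ΔT,F,a)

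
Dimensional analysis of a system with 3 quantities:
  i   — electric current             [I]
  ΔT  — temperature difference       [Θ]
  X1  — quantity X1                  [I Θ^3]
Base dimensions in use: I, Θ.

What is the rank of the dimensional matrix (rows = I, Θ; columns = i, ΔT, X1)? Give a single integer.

2

Dimensional matrix (I×Θ by i×ΔT×X1):
  I: [ 1  0  1]
  Θ: [ 0  1  3]
RREF → pivots at {i,ΔT} ⇒ r = 2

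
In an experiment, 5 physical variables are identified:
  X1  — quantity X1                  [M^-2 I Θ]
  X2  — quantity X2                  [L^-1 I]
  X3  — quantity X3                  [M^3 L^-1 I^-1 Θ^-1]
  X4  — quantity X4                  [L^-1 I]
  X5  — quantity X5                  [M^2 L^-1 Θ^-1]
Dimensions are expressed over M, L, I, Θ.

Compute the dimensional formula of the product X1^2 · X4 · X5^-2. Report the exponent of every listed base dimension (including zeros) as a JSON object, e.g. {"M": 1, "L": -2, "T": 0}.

Dimensional matrix (M×L×I×Θ by X1×X2×X3×X4×X5):
  M: [-2  0  3  0  2]
  L: [ 0 -1 -1 -1 -1]
  I: [ 1  1 -1  1  0]
  Θ: [ 1  0 -1  0 -1]
  [M]: (2)·-2+(1)·0+(-2)·2 = -8
  [L]: (2)·0+(1)·-1+(-2)·-1 = 1
  [I]: (2)·1+(1)·1+(-2)·0 = 3
  [Θ]: (2)·1+(1)·0+(-2)·-1 = 4
⇒ M^-8 L I^3 Θ^4

{"M": -8, "L": 1, "I": 3, "Θ": 4}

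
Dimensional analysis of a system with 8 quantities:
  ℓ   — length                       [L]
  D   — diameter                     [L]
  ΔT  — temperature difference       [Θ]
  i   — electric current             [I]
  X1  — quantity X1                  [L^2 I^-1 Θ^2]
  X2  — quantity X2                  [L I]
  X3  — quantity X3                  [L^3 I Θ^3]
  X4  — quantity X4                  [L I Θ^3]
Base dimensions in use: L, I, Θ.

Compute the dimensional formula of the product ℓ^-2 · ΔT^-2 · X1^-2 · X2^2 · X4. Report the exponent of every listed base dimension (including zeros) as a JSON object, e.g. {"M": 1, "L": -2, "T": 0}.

{"L": -3, "I": 5, "Θ": -3}

Dimensional matrix (L×I×Θ by ℓ×D×ΔT×i×X1×X2×X3×X4):
  L: [ 1  1  0  0  2  1  3  1]
  I: [ 0  0  0  1 -1  1  1  1]
  Θ: [ 0  0  1  0  2  0  3  3]
  [L]: (-2)·1+(-2)·0+(-2)·2+(2)·1+(1)·1 = -3
  [I]: (-2)·0+(-2)·0+(-2)·-1+(2)·1+(1)·1 = 5
  [Θ]: (-2)·0+(-2)·1+(-2)·2+(2)·0+(1)·3 = -3
⇒ L^-3 I^5 Θ^-3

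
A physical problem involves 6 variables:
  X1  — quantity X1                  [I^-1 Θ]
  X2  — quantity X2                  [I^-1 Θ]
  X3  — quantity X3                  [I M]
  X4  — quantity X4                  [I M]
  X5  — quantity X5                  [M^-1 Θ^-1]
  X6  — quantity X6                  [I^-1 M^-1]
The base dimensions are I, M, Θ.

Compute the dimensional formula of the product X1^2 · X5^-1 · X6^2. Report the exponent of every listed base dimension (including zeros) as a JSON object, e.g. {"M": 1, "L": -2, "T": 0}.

{"I": -4, "M": -1, "Θ": 3}

Write exponents as rows I,M,Θ / cols X1,X2,X3,X4,X5,X6:
  I: [-1 -1  1  1  0 -1]
  M: [ 0  0  1  1 -1 -1]
  Θ: [ 1  1  0  0 -1  0]
  [I]: (2)·-1+(-1)·0+(2)·-1 = -4
  [M]: (2)·0+(-1)·-1+(2)·-1 = -1
  [Θ]: (2)·1+(-1)·-1+(2)·0 = 3
⇒ I^-4 M^-1 Θ^3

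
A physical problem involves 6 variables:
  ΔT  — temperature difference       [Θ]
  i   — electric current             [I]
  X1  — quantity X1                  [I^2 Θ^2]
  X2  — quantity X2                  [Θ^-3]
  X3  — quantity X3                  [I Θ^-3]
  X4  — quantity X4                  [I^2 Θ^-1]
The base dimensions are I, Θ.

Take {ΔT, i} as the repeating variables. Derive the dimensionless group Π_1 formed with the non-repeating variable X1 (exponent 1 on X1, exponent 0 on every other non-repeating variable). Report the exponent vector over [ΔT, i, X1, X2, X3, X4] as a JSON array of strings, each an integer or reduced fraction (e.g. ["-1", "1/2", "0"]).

Exponent matrix [I,Θ] × [ΔT,i,X1,X2,X3,X4]:
  I: [ 0  1  2  0  1  2]
  Θ: [ 1  0  2 -3 -3 -1]
RREF → pivots at {ΔT,i} ⇒ r = 2
Pivot set = {ΔT,i}, free = {X1,X2,X3,X4}
RREF:
  r0: [   1    0    2   -3   -3   -1]
  r1: [   0    1    2    0    1    2]
Fix exponent of X1 at 1, X2 at 0, X3 at 0, X4 at 0; solve each RREF row for its pivot's exponent:
  r0: exp(ΔT) + (2)·1 = 0 ⇒ exp(ΔT) = -2
  r1: exp(i) + (2)·1 = 0 ⇒ exp(i) = -2
Π_1 = ΔT^-2 · i^-2 · X1

["-2", "-2", "1", "0", "0", "0"]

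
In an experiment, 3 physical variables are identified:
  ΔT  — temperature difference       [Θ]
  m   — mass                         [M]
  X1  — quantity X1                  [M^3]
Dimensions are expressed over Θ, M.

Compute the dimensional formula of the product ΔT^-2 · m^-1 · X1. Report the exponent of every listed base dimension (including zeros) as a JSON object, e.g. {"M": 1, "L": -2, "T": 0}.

Exponent matrix [Θ,M] × [ΔT,m,X1]:
  Θ: [ 1  0  0]
  M: [ 0  1  3]
  [Θ]: (-2)·1+(-1)·0+(1)·0 = -2
  [M]: (-2)·0+(-1)·1+(1)·3 = 2
⇒ Θ^-2 M^2

{"Θ": -2, "M": 2}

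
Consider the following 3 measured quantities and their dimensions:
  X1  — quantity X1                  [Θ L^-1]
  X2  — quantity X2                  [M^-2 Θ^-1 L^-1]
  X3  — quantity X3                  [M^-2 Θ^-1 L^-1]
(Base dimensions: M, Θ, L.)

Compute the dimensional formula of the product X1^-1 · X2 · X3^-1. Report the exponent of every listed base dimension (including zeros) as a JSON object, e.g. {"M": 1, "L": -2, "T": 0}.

{"M": 0, "Θ": -1, "L": 1}

Dimensional matrix (M×Θ×L by X1×X2×X3):
  M: [ 0 -2 -2]
  Θ: [ 1 -1 -1]
  L: [-1 -1 -1]
  [M]: (-1)·0+(1)·-2+(-1)·-2 = 0
  [Θ]: (-1)·1+(1)·-1+(-1)·-1 = -1
  [L]: (-1)·-1+(1)·-1+(-1)·-1 = 1
⇒ Θ^-1 L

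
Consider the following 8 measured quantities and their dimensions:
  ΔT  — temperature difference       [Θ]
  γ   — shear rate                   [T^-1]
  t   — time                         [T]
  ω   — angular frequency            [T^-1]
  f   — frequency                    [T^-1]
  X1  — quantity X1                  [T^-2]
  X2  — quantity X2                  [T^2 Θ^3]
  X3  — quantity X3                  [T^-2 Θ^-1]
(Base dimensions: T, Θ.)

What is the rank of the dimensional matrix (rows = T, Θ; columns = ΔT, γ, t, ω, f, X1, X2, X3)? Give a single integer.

Exponent matrix [T,Θ] × [ΔT,γ,t,ω,f,X1,X2,X3]:
  T: [ 0 -1  1 -1 -1 -2  2 -2]
  Θ: [ 1  0  0  0  0  0  3 -1]
Row reduction gives pivot columns ΔT,γ; rank = 2

2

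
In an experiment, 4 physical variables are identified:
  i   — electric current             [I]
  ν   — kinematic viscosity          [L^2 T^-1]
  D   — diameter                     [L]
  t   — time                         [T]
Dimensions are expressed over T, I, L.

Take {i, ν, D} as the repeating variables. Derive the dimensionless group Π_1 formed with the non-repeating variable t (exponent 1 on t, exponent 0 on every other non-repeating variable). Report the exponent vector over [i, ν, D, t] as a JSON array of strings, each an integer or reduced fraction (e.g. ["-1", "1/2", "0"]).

Dimensional matrix (T×I×L by i×ν×D×t):
  T: [ 0 -1  0  1]
  I: [ 1  0  0  0]
  L: [ 0  2  1  0]
Echelon form has 3 nonzero rows (pivots: i,ν,D)
Pivot set = {i,ν,D}, free = {t}
RREF:
  r0: [   1    0    0    0]
  r1: [   0    1    0   -1]
  r2: [   0    0    1    2]
Fix exponent of t at 1; solve each RREF row for its pivot's exponent:
  r0: exp(i) + (0)·1 = 0 ⇒ exp(i) = 0
  r1: exp(ν) + (-1)·1 = 0 ⇒ exp(ν) = 1
  r2: exp(D) + (2)·1 = 0 ⇒ exp(D) = -2
Π_1 = ν · D^-2 · t

["0", "1", "-2", "1"]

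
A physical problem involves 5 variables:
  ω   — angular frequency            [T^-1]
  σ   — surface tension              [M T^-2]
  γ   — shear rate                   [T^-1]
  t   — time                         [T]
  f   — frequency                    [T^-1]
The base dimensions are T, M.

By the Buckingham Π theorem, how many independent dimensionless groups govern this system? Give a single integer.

Write exponents as rows T,M / cols ω,σ,γ,t,f:
  T: [-1 -2 -1  1 -1]
  M: [ 0  1  0  0  0]
Echelon form has 2 nonzero rows (pivots: ω,σ)
5 vars − rank 2 = 3 Π groups

3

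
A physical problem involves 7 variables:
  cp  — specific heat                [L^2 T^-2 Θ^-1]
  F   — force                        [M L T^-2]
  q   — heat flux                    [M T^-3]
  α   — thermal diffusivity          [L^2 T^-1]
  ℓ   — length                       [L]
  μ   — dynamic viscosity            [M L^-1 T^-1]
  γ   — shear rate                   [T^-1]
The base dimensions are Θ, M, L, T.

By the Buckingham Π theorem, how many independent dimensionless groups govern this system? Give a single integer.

3

Dimensional matrix (Θ×M×L×T by cp×F×q×α×ℓ×μ×γ):
  Θ: [-1  0  0  0  0  0  0]
  M: [ 0  1  1  0  0  1  0]
  L: [ 2  1  0  2  1 -1  0]
  T: [-2 -2 -3 -1  0 -1 -1]
Row reduction gives pivot columns cp,F,q,α; rank = 4
7 vars − rank 4 = 3 Π groups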